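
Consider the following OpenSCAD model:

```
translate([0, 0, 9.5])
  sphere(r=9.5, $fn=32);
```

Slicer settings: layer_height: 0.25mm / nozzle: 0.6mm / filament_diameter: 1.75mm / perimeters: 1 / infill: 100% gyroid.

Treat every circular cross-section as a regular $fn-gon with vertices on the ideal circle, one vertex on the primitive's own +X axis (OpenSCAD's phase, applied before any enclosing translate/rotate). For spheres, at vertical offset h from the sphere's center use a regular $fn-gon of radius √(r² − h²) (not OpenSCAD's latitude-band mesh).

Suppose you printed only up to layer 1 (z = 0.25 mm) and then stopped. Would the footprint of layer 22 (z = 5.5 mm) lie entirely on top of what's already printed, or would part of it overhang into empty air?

part overhangs

Compare the two slices. At z = 0.25: the sphere: section is a regular 32-gon, circumradius = √(r²−h²) = √(9.5²−9.25²) = 2.165 (area = (32/2)·2.165²·sin(360°/32) = 14.63 mm²). At z = 5.5: the sphere: section is a regular 32-gon, circumradius = √(r²−h²) = √(9.5²−4²) = 8.617 (area = (32/2)·8.617²·sin(360°/32) = 231.77 mm²). Checking containment: at z = 5.5 the cross-section extends beyond the z = 0.25 cross-section by about 217.14 mm².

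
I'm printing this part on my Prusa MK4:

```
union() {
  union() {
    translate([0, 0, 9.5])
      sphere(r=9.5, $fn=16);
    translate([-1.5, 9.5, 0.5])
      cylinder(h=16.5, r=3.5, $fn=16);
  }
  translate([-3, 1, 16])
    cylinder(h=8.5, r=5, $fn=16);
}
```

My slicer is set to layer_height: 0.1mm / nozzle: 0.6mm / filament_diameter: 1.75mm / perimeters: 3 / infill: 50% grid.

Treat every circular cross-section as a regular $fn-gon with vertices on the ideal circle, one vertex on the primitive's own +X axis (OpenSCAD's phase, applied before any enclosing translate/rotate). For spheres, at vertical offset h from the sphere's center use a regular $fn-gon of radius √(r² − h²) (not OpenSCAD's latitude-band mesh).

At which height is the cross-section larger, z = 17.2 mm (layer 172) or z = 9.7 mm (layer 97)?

Layer 172 (z = 17.2): the r=9.5 sphere contributes a regular 16-gon of circumradius √(9.5²−7.7²) = 5.564 (area = (16/2)·5.564²·sin(360°/16) = 94.78 mm²); the cylinder at (-1.5, 9.5) is not intersected at this z (z outside [0.5, 17]); Merging all regions: only the r=9.5 sphere is present, so the union is just that shape — area = 94.78 mm²; the cylinder at (-3, 1): section is a regular 16-gon, circumradius r=5 (area = (16/2)·5.000²·sin(360°/16) = 76.54 mm²); Merging all regions: the regions partially overlap — summed areas 171.32 mm² minus the doubly-counted overlap 52.63 mm² gives 118.69 mm² — area = 118.69 mm². So its area = 118.69 mm². Layer 97 (z = 9.7): the sphere: section is a regular 16-gon, circumradius = √(r²−h²) = √(9.5²−0.2²) = 9.498 (area = (16/2)·9.498²·sin(360°/16) = 276.17 mm²); the r=3.5 cylinder at (-1.5, 9.5) gives a regular 16-gon of circumradius 3.5 (constant along its height) (area = (16/2)·3.500²·sin(360°/16) = 37.50 mm²); Combining (union): the regions partially overlap — summed areas 313.68 mm² minus the doubly-counted overlap 15.67 mm² gives 298.01 mm² — area = 298.01 mm²; the cylinder at (-3, 1) is not intersected at this z (z outside [16, 24.5]); Taking the union: only the result so far is present, so the union is just that shape — area = 298.01 mm². So its area = 298.01 mm². Layer 97 is larger (298.01 vs 118.69 mm²).

layer 97 (z = 9.7 mm)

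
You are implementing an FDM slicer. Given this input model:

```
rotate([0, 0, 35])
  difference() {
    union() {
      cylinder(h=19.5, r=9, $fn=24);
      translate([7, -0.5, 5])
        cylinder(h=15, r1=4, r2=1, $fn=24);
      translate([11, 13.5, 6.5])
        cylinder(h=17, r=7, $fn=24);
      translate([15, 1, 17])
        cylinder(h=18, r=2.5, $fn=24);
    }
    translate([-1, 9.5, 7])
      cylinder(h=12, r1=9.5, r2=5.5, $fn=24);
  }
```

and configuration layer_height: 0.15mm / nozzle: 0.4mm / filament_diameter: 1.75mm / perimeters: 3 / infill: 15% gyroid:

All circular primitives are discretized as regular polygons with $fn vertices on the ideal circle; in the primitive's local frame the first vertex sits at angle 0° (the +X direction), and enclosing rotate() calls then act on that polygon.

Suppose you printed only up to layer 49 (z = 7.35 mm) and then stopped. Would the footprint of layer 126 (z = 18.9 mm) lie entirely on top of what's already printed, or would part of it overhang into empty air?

Compare the two slices. At z = 7.35: the r=9 cylinder contributes a regular 24-gon of circumradius 9 (area = (24/2)·9.000²·sin(360°/24) = 251.57 mm²); the cone at (7, -0.5) contributes a regular 24-gon of circumradius 3.530 (interpolated between r1=4 and r2=1 at t=0.157) (area = (24/2)·3.530²·sin(360°/24) = 38.70 mm²); the r=7 cylinder at (11, 13.5) contributes a regular 24-gon of circumradius 7 (area = (24/2)·7.000²·sin(360°/24) = 152.19 mm²); the cylinder at (15, 1) is absent (z outside [17, 35]); Taking the union: the regions partially overlap — summed areas 442.46 mm² minus the doubly-counted overlap 31.06 mm² gives 411.40 mm² — area = 411.40 mm²; the cone at (-1, 9.5): at t=0.029 of its height the radius interpolates to r₁+(r₂−r₁)t = 9.383, giving a regular 24-gon of that circumradius (area = (24/2)·9.383²·sin(360°/24) = 273.46 mm²); Taking the first minus the rest: starting from the result so far (411.40 mm²), the cone at (-1, 9.5) partially overlaps it — only the 121.24 mm² overlap (of its 273.46 mm²) is removed, clipping the outline — area = 290.16 mm²; (rotated 35° about Z; rotation is an isometry so areas/perimeters/island counts are preserved). At z = 18.9: the r=9 cylinder contributes a regular 24-gon of circumradius 9 (area = (24/2)·9.000²·sin(360°/24) = 251.57 mm²); the cone at (7, -0.5) contributes a regular 24-gon of circumradius 1.220 (interpolated between r1=4 and r2=1 at t=0.927) (area = (24/2)·1.220²·sin(360°/24) = 4.62 mm²); the r=7 cylinder at (11, 13.5) contributes a regular 24-gon of circumradius 7 (area = (24/2)·7.000²·sin(360°/24) = 152.19 mm²); the cylinder at (15, 1): section is a regular 24-gon, circumradius r=2.5 (area = (24/2)·2.500²·sin(360°/24) = 19.41 mm²); Taking the union: the regions partially overlap — summed areas 427.79 mm² minus the doubly-counted overlap 4.62 mm² gives 423.17 mm² — area = 423.17 mm²; the cone at (-1, 9.5) contributes a regular 24-gon of circumradius 5.533 (interpolated between r1=9.5 and r2=5.5 at t=0.992) (area = (24/2)·5.533²·sin(360°/24) = 95.09 mm²); After the difference (first − rest): starting from that combined region (423.17 mm²), the cone at (-1, 9.5) partially overlaps it — only the 35.04 mm² overlap (of its 95.09 mm²) is removed, clipping the outline — area = 388.13 mm²; (whole slice rotated 35° about Z — lengths, areas and connectivity unchanged). Checking containment: at z = 18.9 the cross-section extends beyond the z = 7.35 cross-section by about 105.61 mm².

part overhangs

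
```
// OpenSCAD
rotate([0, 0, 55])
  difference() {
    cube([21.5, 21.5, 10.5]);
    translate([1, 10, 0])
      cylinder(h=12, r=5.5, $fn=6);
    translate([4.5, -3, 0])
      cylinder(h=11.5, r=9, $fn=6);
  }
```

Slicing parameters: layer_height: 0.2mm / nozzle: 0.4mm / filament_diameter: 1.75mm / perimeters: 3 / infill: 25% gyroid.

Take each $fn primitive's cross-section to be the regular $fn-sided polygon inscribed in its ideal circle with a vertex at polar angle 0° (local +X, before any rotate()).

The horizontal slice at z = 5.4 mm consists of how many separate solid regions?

At z = 5.4 mm: the cube (footprint 21.5×21.5) is included at this height; the cylinder at (1, 10): section is a regular 6-gon, circumradius r=5.5; the r=9 cylinder at (4.5, -3) gives a regular 6-gon of circumradius 9 (constant along its height); Taking the first minus the rest: starting from the 21.5×21.5 cube, the r=5.5 cylinder at (1, 10) partially overlaps it — only the 48.82 mm² overlap (of its 78.59 mm²) is removed, clipping the outline; the r=9 cylinder at (4.5, -3) partially overlaps it — only the 49.78 mm² overlap (of its 210.44 mm²) is removed, clipping the outline — 1 connected region; (rotated 55° about Z; rotation is an isometry so areas/perimeters/island counts are preserved). The result has 1 disconnected region.

1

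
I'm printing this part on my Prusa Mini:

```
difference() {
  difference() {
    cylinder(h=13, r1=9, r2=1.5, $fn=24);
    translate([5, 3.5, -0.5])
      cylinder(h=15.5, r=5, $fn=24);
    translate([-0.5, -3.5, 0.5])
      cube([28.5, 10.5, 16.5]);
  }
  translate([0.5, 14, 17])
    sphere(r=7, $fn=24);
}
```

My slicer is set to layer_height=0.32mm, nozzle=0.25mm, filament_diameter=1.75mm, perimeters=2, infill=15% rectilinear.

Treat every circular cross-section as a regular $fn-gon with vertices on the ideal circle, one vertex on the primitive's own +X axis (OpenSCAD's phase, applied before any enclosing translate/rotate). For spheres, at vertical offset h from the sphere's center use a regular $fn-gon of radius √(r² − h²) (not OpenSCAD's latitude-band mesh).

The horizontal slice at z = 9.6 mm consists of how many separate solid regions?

1

At z = 9.6 mm: the cone: at t=0.738 of its height the radius interpolates to r₁+(r₂−r₁)t = 3.462, giving a regular 24-gon of that circumradius; the r=5 cylinder at (5, 3.5) gives a regular 24-gon of circumradius 5 (constant along its height); the cube at (-0.5, -3.5) is present — its section is the full 28.5×10.5 rectangle; Taking the first minus the rest: starting from the cone, the r=5 cylinder at (5, 3.5) partially overlaps it — only the 8.97 mm² overlap (of its 77.65 mm²) is removed, clipping the outline; the 28.5×10.5 cube at (-0.5, -3.5) partially overlaps it — only the 13.07 mm² overlap (of its 299.25 mm²) is removed, clipping the outline — 1 connected region; the sphere at (0.5, 14) is absent (|z−center|=7.400 > r=7); Taking the first minus the rest: none of the subtracted shapes is present at this height, so that combined region is unchanged — 1 connected region. The result has 1 disconnected region.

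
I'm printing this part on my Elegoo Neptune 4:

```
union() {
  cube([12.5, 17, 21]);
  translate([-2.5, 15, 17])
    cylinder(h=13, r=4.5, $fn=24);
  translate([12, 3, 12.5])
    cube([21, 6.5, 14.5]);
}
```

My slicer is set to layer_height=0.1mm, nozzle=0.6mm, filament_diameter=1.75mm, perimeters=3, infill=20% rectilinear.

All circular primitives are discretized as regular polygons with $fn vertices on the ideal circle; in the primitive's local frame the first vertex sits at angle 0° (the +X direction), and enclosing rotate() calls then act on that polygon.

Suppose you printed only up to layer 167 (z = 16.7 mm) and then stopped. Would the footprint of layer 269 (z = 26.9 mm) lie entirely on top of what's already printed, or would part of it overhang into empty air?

part overhangs

Compare the two slices. At z = 16.7: the 12.5×17 cube contributes its full rectangle (area 212.50 mm²); the cylinder at (-2.5, 15) does not reach this height (z outside [17, 30]); the cube at (12, 3) is present — its section is the full 21×6.5 rectangle (area 136.50 mm²); Taking the union: the regions partially overlap — summed areas 349.00 mm² minus the doubly-counted overlap 3.25 mm² gives 345.75 mm² — area = 345.75 mm². At z = 26.9: the cube does not reach this height (z outside [0, 21]); the r=4.5 cylinder at (-2.5, 15) gives a regular 24-gon of circumradius 4.5 (constant along its height) (area = (24/2)·4.500²·sin(360°/24) = 62.89 mm²); the 21×6.5 cube at (12, 3) contributes its full rectangle (area 136.50 mm²); Taking the union: the 2 present regions are separate (no shared area or edge), so areas and boundary lengths simply add and each stays a separate island — area = 199.39 mm². Checking containment: at z = 26.9 the cross-section extends beyond the z = 16.7 cross-section by about 54.11 mm².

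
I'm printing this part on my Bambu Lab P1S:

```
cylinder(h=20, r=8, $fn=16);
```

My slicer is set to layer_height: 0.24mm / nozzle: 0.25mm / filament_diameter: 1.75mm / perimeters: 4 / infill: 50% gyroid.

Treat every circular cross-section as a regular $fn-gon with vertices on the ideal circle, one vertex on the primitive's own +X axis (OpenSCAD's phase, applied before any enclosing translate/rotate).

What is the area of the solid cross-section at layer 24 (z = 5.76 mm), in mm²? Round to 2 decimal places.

At z = 5.76 mm: the cylinder: section is a regular 16-gon, circumradius r=8 (area = (16/2)·8.000²·sin(360°/16) = 195.93 mm²). Overall, the cross-section is a single solid region. Net area = 195.93 mm².

195.93 mm²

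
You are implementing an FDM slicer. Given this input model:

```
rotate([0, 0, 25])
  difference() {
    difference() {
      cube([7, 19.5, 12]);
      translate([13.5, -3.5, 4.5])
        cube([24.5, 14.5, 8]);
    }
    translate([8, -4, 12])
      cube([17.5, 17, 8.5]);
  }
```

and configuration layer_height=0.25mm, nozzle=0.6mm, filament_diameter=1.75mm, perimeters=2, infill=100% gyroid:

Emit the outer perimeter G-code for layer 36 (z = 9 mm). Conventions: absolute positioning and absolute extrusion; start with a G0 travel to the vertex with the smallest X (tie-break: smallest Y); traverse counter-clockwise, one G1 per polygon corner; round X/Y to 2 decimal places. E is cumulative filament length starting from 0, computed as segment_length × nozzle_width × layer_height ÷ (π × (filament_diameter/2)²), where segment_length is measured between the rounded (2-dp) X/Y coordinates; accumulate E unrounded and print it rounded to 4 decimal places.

G0 X-8.24 Y17.67 Z9.00
G1 X0.00 Y0.00 E1.2159
G1 X6.34 Y2.96 E1.6522
G1 X-1.90 Y20.63 E2.8681
G1 X-8.24 Y17.67 E3.3044

At z = 9 mm: the cube is present — its section is the full 7×19.5 rectangle; the 24.5×14.5 cube at (13.5, -3.5) contributes its full rectangle; After the difference (first − rest): starting from the 7×19.5 cube, the 24.5×14.5 cube at (13.5, -3.5) misses the remaining region (no effect) — 1 connected region; the cube at (8, -4) is absent (z outside [12, 20.5]); Taking the first minus the rest: none of the subtracted shapes is present at this height, so the result so far is unchanged — 1 connected region; (whole slice rotated 25° about Z — lengths, areas and connectivity unchanged). The outline is a single polygon with 4 vertices. Extrusion per mm of travel: 0.6 × 0.25 / (π × 0.875²) = 0.062363. Accumulating E over each segment gives final E = 3.3044.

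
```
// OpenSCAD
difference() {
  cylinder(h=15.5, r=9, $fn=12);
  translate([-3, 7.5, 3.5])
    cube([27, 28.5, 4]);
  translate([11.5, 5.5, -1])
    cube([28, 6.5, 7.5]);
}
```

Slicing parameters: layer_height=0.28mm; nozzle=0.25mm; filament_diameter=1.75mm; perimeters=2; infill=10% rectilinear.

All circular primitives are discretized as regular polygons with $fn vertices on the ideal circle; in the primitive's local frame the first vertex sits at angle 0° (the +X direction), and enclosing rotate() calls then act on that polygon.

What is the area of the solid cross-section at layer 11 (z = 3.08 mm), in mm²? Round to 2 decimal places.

At z = 3.08 mm: the r=9 cylinder gives a regular 12-gon of circumradius 9 (constant along its height) (area = (12/2)·9.000²·sin(360°/12) = 243.00 mm²); the cube at (-3, 7.5) is not intersected at this z (z outside [3.5, 7.5]); the 28×6.5 cube at (11.5, 5.5) contributes its full rectangle (area 182.00 mm²); After the difference (first − rest): starting from the r=9 cylinder (243.00 mm²), the 28×6.5 cube at (11.5, 5.5) misses the remaining region (no effect) — area = 243.00 mm². Overall, the cross-section is a single solid region. Net area = 243.00 mm².

243.00 mm²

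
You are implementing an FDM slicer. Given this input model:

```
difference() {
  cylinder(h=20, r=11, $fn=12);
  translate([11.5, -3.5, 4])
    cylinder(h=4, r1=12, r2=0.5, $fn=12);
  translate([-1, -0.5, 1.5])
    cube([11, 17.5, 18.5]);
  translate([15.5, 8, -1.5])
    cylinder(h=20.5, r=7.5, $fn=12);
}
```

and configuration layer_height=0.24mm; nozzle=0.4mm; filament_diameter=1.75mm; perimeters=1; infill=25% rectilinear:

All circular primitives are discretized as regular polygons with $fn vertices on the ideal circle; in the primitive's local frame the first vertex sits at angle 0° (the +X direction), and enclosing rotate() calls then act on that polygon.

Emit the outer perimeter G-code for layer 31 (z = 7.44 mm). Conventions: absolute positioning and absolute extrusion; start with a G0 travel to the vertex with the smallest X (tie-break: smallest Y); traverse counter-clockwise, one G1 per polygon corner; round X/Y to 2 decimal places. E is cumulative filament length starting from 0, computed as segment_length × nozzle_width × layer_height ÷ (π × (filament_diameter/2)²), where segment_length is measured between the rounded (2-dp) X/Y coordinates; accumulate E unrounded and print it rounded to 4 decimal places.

G0 X-11.00 Y0.00 Z7.44
G1 X-9.53 Y-5.50 E0.2272
G1 X-5.50 Y-9.53 E0.4547
G1 X0.00 Y-11.00 E0.6819
G1 X5.50 Y-9.53 E0.9091
G1 X9.53 Y-5.50 E1.1366
G1 X9.76 Y-4.64 E1.1721
G1 X9.67 Y-4.55 E1.1772
G1 X9.39 Y-3.50 E1.2206
G1 X9.67 Y-2.45 E1.2640
G1 X10.45 Y-1.67 E1.3080
G1 X10.56 Y-1.64 E1.3125
G1 X11.00 Y0.00 E1.3803
G1 X10.17 Y3.08 E1.5076
G1 X10.00 Y3.25 E1.5172
G1 X10.00 Y-0.50 E1.6669
G1 X-1.00 Y-0.50 E2.1059
G1 X-1.00 Y10.73 E2.5541
G1 X-5.50 Y9.53 E2.7400
G1 X-9.53 Y5.50 E2.9675
G1 X-11.00 Y0.00 E3.1947

At z = 7.44 mm: the r=11 cylinder gives a regular 12-gon of circumradius 11 (constant along its height); the cone at (11.5, -3.5) (r1=12→r2=0.5) has section circumradius 2.110 here — a regular 12-gon; the cube at (-1, -0.5) is present — its section is the full 11×17.5 rectangle; the cylinder at (15.5, 8): section is a regular 12-gon, circumradius r=7.5; Subtracting the remaining from the first: starting from the r=11 cylinder, the cone at (11.5, -3.5) partially overlaps it — only the 1.43 mm² overlap (of its 13.36 mm²) is removed, clipping the outline; the 11×17.5 cube at (-1, -0.5) partially overlaps it — only the 105.25 mm² overlap (of its 192.50 mm²) is removed, clipping the outline; the r=7.5 cylinder at (15.5, 8) partially overlaps it — only the 0.04 mm² overlap (of its 168.75 mm²) is removed, clipping the outline — 1 connected region. The outline is a single polygon with 20 vertices. Extrusion per mm of travel: 0.4 × 0.24 / (π × 0.875²) = 0.039912. Accumulating E over each segment gives final E = 3.1947.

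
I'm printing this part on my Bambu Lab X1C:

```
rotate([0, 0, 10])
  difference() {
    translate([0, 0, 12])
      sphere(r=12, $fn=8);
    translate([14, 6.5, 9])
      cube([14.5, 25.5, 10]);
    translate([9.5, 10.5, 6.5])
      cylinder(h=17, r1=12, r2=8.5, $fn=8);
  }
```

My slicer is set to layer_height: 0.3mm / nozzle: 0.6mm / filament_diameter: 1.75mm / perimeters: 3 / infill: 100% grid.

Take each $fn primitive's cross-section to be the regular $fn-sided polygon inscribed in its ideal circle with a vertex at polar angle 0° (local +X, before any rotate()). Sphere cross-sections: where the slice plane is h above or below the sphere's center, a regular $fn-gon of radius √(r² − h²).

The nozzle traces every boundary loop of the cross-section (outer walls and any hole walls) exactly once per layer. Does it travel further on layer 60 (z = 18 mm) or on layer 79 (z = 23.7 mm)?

Layer 60 (z = 18): the r=12 sphere contributes a regular 8-gon of circumradius √(12²−6²) = 10.392 (perimeter = 2·8·10.392·sin(180°/8) = 63.63 mm); the cube at (14, 6.5) is present — its section is the full 14.5×25.5 rectangle (perimeter 80.00 mm); the cone at (9.5, 10.5) (r1=12→r2=8.5) has section circumradius 9.632 here — a regular 8-gon (perimeter = 2·8·9.632·sin(180°/8) = 58.98 mm); After the difference (first − rest): starting from the r=12 sphere, the 14.5×25.5 cube at (14, 6.5) misses the remaining region (no effect); the cone at (9.5, 10.5) partially overlaps it — only the 41.54 mm² overlap (of its 262.43 mm²) is removed, clipping the outline — boundary = 63.87 mm; (whole slice rotated 10° about Z — lengths, areas and connectivity unchanged). So its perimeter = 63.87 mm. Layer 79 (z = 23.7): the sphere: section is a regular 8-gon, circumradius = √(r²−h²) = √(12²−11.7²) = 2.666 (perimeter = 2·8·2.666·sin(180°/8) = 16.33 mm); the cube at (14, 6.5) is absent (z outside [9, 19]); the cone at (9.5, 10.5) is absent (z outside [6.5, 23.5]); After the difference (first − rest): none of the subtracted shapes is present at this height, so the r=12 sphere is unchanged — boundary = 16.33 mm; (rotated 10° about Z; rotation is an isometry so areas/perimeters/island counts are preserved). So its perimeter = 16.33 mm. Layer 60 is larger (63.87 vs 16.33 mm).

layer 60 (z = 18 mm)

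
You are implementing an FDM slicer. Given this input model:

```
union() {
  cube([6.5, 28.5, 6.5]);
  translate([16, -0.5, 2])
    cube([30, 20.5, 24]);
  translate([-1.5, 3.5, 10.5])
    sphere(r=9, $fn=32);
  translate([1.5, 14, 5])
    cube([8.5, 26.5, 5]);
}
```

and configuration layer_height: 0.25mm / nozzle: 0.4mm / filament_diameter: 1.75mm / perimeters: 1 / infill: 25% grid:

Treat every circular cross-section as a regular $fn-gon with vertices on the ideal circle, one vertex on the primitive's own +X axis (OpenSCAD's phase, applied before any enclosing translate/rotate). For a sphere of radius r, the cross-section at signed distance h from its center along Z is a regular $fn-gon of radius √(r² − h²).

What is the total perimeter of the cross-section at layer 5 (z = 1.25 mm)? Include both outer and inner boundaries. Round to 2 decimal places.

70.00 mm

At z = 1.25 mm: the cube (footprint 6.5×28.5) is included at this height (perimeter 70.00 mm); the cube at (16, -0.5) is absent (z outside [2, 26]); the sphere at (-1.5, 3.5) is absent (|z−center|=9.250 > r=9); the cube at (1.5, 14) is not intersected at this z (z outside [5, 10]); Taking the union: only the 6.5×28.5 cube is present, so the union is just that shape — boundary = 70.00 mm. Overall, the cross-section is a single solid region. Total boundary length (outer) = 70.00 mm.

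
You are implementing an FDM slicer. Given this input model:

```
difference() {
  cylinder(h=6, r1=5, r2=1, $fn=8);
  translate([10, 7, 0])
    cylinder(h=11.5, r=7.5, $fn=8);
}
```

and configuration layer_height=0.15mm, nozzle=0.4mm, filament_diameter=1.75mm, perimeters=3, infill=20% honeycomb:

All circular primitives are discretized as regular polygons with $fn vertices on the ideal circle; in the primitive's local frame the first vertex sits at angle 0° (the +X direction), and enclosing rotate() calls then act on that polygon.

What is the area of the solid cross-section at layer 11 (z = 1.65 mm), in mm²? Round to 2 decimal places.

43.02 mm²

At z = 1.65 mm: the cone: at t=0.275 of its height the radius interpolates to r₁+(r₂−r₁)t = 3.900, giving a regular 8-gon of that circumradius (area = (8/2)·3.900²·sin(360°/8) = 43.02 mm²); the cylinder at (10, 7): section is a regular 8-gon, circumradius r=7.5 (area = (8/2)·7.500²·sin(360°/8) = 159.10 mm²); Taking the first minus the rest: starting from the cone (43.02 mm²), the r=7.5 cylinder at (10, 7) misses the remaining region (no effect) — area = 43.02 mm². Overall, the cross-section is a single solid region. Net area = 43.02 mm².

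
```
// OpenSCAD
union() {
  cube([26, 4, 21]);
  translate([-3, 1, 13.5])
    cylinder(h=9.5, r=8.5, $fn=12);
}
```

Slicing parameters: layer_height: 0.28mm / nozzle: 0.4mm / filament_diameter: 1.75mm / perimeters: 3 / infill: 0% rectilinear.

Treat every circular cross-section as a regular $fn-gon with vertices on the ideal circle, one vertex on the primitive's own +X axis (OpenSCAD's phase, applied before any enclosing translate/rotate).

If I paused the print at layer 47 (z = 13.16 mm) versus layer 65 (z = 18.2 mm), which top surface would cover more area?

layer 65 (z = 18.2 mm)

Layer 47 (z = 13.16): the 26×4 cube contributes its full rectangle (area 104.00 mm²); the cylinder at (-3, 1) is not intersected at this z (z outside [13.5, 23]); Merging all regions: only the 26×4 cube is present, so the union is just that shape — area = 104.00 mm². So its area = 104.00 mm². Layer 65 (z = 18.2): the cube (footprint 26×4) is included at this height (area 104.00 mm²); the cylinder at (-3, 1): section is a regular 12-gon, circumradius r=8.5 (area = (12/2)·8.500²·sin(360°/12) = 216.75 mm²); Combining (union): the regions partially overlap — summed areas 320.75 mm² minus the doubly-counted overlap 20.66 mm² gives 300.09 mm² — area = 300.09 mm². So its area = 300.09 mm². Layer 65 is larger (300.09 vs 104.00 mm²).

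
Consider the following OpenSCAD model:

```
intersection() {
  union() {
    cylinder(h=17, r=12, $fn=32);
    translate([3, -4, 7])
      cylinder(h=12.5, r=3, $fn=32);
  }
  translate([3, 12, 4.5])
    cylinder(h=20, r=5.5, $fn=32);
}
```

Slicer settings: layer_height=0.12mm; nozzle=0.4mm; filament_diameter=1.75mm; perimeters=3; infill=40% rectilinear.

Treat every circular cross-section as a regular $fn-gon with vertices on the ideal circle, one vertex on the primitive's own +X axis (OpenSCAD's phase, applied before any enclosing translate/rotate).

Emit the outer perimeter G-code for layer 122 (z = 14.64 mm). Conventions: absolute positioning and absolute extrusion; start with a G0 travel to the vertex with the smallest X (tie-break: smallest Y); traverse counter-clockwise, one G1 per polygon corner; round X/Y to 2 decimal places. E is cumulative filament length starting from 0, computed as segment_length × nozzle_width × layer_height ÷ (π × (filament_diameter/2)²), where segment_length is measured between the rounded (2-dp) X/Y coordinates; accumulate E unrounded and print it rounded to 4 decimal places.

G0 X-2.47 Y11.73 Z14.64
G1 X-2.39 Y10.93 E0.0160
G1 X-2.08 Y9.90 E0.0375
G1 X-1.57 Y8.94 E0.0592
G1 X-0.89 Y8.11 E0.0806
G1 X-0.06 Y7.43 E0.1020
G1 X0.90 Y6.92 E0.1237
G1 X1.93 Y6.61 E0.1452
G1 X3.00 Y6.50 E0.1667
G1 X4.07 Y6.61 E0.1881
G1 X5.10 Y6.92 E0.2096
G1 X6.06 Y7.43 E0.2313
G1 X6.89 Y8.11 E0.2527
G1 X7.57 Y8.94 E0.2741
G1 X7.68 Y9.15 E0.2788
G1 X6.67 Y9.98 E0.3049
G1 X4.59 Y11.09 E0.3520
G1 X2.34 Y11.77 E0.3989
G1 X0.00 Y12.00 E0.4458
G1 X-2.34 Y11.77 E0.4927
G1 X-2.47 Y11.73 E0.4954

At z = 14.64 mm: the r=12 cylinder contributes a regular 32-gon of circumradius 12; the r=3 cylinder at (3, -4) contributes a regular 32-gon of circumradius 3; Taking the union: the r=3 cylinder at (3, -4) lies entirely inside the r=12 cylinder, so the union is just the r=12 cylinder — 1 connected region; the cylinder at (3, 12): section is a regular 32-gon, circumradius r=5.5; Keeping only the common overlap: the r=5.5 cylinder at (3, 12) partially overlaps the result so far; clipping to the common part keeps 38.28 mm² — 1 connected region. The outline is a single polygon with 20 vertices. Extrusion per mm of travel: 0.4 × 0.12 / (π × 0.875²) = 0.019956. Accumulating E over each segment gives final E = 0.4954.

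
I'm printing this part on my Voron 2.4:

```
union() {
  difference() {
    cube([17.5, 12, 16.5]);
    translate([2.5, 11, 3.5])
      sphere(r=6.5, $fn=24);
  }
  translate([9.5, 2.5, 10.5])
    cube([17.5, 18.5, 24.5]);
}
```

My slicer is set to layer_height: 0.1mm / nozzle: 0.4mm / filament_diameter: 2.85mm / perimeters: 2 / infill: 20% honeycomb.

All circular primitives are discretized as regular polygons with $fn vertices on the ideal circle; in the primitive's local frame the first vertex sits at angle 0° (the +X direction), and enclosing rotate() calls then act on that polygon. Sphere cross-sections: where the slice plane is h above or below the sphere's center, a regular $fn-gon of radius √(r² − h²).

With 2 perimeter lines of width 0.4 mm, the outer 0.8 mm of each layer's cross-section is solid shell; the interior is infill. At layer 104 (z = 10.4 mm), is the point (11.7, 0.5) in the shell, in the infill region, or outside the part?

shell

At z = 10.4 mm: the cube (footprint 17.5×12) is included at this height; the sphere at (2.5, 11) does not reach this height (|z−center|=6.900 > r=6.5); Taking the first minus the rest: none of the subtracted shapes is present at this height, so the 17.5×12 cube is unchanged — 1 connected region; the cube at (9.5, 2.5) is absent (z outside [10.5, 35]); Combining (union): only that combined region is present, so the union is just that shape — 1 connected region. Overall, the cross-section is a single solid region. The nearest boundary edge runs (0.00, 0.00)→(17.50, 0.00); distance from the point to it = 0.50 mm. The point is inside the cross-section, 0.50 mm from the nearest boundary — within the 0.8 mm shell band (2 × 0.4).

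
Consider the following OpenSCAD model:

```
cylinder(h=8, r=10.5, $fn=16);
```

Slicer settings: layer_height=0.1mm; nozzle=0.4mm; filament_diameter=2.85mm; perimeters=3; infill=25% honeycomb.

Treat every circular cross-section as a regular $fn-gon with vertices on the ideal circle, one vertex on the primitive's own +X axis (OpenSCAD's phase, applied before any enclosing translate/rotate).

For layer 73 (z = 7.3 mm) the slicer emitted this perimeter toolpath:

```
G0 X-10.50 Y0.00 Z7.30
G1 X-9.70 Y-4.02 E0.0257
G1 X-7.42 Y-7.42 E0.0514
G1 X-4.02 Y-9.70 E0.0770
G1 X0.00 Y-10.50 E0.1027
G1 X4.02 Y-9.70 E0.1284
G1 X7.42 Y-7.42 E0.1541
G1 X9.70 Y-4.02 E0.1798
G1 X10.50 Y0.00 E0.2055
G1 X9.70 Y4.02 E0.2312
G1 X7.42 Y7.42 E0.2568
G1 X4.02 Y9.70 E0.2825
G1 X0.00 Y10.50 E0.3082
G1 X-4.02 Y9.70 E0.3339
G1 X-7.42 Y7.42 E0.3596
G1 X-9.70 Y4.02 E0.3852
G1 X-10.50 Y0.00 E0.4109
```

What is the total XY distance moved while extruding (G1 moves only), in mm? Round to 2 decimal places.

65.54 mm

Sum the Euclidean lengths of each G1 segment: total = 65.54 mm.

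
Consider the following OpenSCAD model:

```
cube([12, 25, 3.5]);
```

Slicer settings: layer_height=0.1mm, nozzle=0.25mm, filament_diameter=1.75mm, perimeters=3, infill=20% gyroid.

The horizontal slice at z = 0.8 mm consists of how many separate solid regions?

At z = 0.8 mm: the cube is present — its section is the full 12×25 rectangle. The result has 1 disconnected region.

1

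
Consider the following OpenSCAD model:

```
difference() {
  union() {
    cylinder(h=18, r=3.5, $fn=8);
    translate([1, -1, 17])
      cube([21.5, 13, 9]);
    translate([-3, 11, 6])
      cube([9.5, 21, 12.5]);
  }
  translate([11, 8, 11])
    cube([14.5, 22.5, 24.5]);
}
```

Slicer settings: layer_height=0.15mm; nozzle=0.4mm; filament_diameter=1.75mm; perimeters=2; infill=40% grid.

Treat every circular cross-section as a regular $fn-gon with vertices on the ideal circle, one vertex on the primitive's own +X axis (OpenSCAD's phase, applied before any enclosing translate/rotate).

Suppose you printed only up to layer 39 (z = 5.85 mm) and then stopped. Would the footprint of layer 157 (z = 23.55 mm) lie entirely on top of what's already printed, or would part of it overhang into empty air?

Compare the two slices. At z = 5.85: the cylinder: section is a regular 8-gon, circumradius r=3.5 (area = (8/2)·3.500²·sin(360°/8) = 34.65 mm²); the cube at (1, -1) does not reach this height (z outside [17, 26]); the cube at (-3, 11) is absent (z outside [6, 18.5]); Combining (union): only the r=3.5 cylinder is present, so the union is just that shape — area = 34.65 mm²; the cube at (11, 8) is not intersected at this z (z outside [11, 35.5]); Taking the first minus the rest: none of the subtracted shapes is present at this height, so that combined region is unchanged — area = 34.65 mm². At z = 23.55: the cylinder is not intersected at this z (z outside [0, 18]); the cube at (1, -1) is present — its section is the full 21.5×13 rectangle (area 279.50 mm²); the cube at (-3, 11) does not reach this height (z outside [6, 18.5]); Combining (union): only the 21.5×13 cube at (1, -1) is present, so the union is just that shape — area = 279.50 mm²; the cube at (11, 8) (footprint 14.5×22.5) is included at this height (area 326.25 mm²); Taking the first minus the rest: starting from the result so far (279.50 mm²), the 14.5×22.5 cube at (11, 8) partially overlaps it — only the 46.00 mm² overlap (of its 326.25 mm²) is removed, clipping the outline — area = 233.50 mm². Checking containment: at z = 23.55 the cross-section extends beyond the z = 5.85 cross-section by about 225.84 mm².

part overhangs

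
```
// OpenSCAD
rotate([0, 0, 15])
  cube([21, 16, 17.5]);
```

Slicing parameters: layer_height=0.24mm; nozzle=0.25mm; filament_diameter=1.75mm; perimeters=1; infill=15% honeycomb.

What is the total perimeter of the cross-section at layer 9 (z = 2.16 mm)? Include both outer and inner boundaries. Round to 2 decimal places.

74.00 mm

At z = 2.16 mm: the 21×16 cube contributes its full rectangle (perimeter 74.00 mm); (rotated 15° about Z; rotation is an isometry so areas/perimeters/island counts are preserved). Overall, the cross-section is a single solid region. Total boundary length (outer) = 74.00 mm.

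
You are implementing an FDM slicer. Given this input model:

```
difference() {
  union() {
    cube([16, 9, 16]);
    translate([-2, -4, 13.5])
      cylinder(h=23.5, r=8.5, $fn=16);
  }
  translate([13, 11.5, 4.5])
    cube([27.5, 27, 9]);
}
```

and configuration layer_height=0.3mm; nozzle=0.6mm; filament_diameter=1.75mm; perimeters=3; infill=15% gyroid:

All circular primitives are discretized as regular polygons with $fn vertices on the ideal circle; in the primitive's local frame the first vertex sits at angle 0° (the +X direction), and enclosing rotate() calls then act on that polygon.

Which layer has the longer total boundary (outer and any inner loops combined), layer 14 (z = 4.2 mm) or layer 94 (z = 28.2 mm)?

layer 94 (z = 28.2 mm)

Layer 14 (z = 4.2): the cube is present — its section is the full 16×9 rectangle (perimeter 50.00 mm); the cylinder at (-2, -4) does not reach this height (z outside [13.5, 37]); Combining (union): only the 16×9 cube is present, so the union is just that shape — boundary = 50.00 mm; the cube at (13, 11.5) is absent (z outside [4.5, 13.5]); Taking the first minus the rest: none of the subtracted shapes is present at this height, so that combined region is unchanged — boundary = 50.00 mm. So its perimeter = 50.00 mm. Layer 94 (z = 28.2): the cube does not reach this height (z outside [0, 16]); the r=8.5 cylinder at (-2, -4) gives a regular 16-gon of circumradius 8.5 (constant along its height) (perimeter = 2·16·8.500·sin(180°/16) = 53.06 mm); Combining (union): only the r=8.5 cylinder at (-2, -4) is present, so the union is just that shape — boundary = 53.06 mm; the cube at (13, 11.5) is absent (z outside [4.5, 13.5]); After the difference (first − rest): none of the subtracted shapes is present at this height, so the result so far is unchanged — boundary = 53.06 mm. So its perimeter = 53.06 mm. Layer 94 is larger (53.06 vs 50.00 mm).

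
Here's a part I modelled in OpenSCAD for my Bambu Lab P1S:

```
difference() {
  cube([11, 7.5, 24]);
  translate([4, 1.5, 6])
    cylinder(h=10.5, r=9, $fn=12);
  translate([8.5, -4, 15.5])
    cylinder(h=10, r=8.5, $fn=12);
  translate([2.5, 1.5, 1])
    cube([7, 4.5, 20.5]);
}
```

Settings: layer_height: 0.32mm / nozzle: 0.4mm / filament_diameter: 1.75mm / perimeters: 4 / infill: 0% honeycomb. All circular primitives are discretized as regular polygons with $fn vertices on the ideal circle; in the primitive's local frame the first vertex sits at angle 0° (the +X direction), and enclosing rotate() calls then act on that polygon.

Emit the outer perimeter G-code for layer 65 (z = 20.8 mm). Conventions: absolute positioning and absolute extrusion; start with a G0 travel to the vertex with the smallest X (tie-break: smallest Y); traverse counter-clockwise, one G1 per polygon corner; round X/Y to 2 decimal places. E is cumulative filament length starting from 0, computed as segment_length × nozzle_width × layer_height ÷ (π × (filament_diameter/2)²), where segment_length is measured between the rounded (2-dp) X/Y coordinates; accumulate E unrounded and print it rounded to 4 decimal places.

At z = 20.8 mm: the cube is present — its section is the full 11×7.5 rectangle; the cylinder at (4, 1.5) is not intersected at this z (z outside [6, 16.5]); the r=8.5 cylinder at (8.5, -4) contributes a regular 12-gon of circumradius 8.5; the cube at (2.5, 1.5) (footprint 7×4.5) is included at this height; Subtracting the remaining from the first: starting from the 11×7.5 cube, the r=8.5 cylinder at (8.5, -4) partially overlaps it — only the 32.74 mm² overlap (of its 216.75 mm²) is removed, clipping the outline; the 7×4.5 cube at (2.5, 1.5) partially overlaps it — only the 16.58 mm² overlap (of its 31.50 mm²) is removed, clipping the outline — 1 connected region. The outline is a single polygon with 10 vertices. Extrusion per mm of travel: 0.4 × 0.32 / (π × 0.875²) = 0.053216. Accumulating E over each segment gives final E = 2.1359.

G0 X0.00 Y0.00 Z20.80
G1 X1.07 Y0.00 E0.0569
G1 X1.14 Y0.25 E0.0708
G1 X2.50 Y1.61 E0.1731
G1 X2.50 Y6.00 E0.4067
G1 X9.50 Y6.00 E0.7792
G1 X9.50 Y4.23 E0.8734
G1 X11.00 Y3.83 E0.9560
G1 X11.00 Y7.50 E1.1514
G1 X0.00 Y7.50 E1.7367
G1 X0.00 Y0.00 E2.1359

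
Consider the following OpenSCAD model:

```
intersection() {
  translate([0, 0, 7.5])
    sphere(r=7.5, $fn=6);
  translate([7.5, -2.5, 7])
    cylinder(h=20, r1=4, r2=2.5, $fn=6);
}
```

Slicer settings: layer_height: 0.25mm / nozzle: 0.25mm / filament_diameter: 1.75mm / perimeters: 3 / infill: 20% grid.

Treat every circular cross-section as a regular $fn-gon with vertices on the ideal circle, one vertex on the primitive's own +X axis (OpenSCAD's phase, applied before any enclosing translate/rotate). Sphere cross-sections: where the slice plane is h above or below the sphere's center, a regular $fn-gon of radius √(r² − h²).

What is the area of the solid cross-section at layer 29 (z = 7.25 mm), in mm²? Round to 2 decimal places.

11.00 mm²

At z = 7.25 mm: the r=7.5 sphere contributes a regular 6-gon of circumradius √(7.5²−0.25²) = 7.496 (area = (6/2)·7.496²·sin(360°/6) = 145.98 mm²); the cone at (7.5, -2.5) (r1=4→r2=2.5) has section circumradius 3.981 here — a regular 6-gon (area = (6/2)·3.981²·sin(360°/6) = 41.18 mm²); After intersecting: the cone at (7.5, -2.5) partially overlaps the r=7.5 sphere; clipping to the common part keeps 11.00 mm² — area = 11.00 mm². Overall, the cross-section is a single solid region. Net area = 11.00 mm².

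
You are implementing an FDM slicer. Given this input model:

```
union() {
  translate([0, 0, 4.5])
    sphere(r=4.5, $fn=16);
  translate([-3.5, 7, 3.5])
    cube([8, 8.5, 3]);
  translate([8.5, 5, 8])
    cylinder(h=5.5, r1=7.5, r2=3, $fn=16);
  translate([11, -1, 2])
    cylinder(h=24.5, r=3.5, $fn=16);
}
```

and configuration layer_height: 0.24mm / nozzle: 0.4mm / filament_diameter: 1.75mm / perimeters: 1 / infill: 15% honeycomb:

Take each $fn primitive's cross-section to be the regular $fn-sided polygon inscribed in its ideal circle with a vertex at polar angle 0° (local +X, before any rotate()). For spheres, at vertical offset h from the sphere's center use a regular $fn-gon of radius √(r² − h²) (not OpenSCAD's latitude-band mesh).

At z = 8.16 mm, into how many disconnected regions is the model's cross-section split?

2

At z = 8.16 mm: the r=4.5 sphere contributes a regular 16-gon of circumradius √(4.5²−3.66²) = 2.618; the cube at (-3.5, 7) is absent (z outside [3.5, 6.5]); the cone at (8.5, 5): at t=0.029 of its height the radius interpolates to r₁+(r₂−r₁)t = 7.369, giving a regular 16-gon of that circumradius; the r=3.5 cylinder at (11, -1) contributes a regular 16-gon of circumradius 3.5; Merging all regions: the regions partially overlap (shared area 22.19 mm²), so overlapping operands fuse into one piece — 2 connected regions. The result has 2 disconnected regions.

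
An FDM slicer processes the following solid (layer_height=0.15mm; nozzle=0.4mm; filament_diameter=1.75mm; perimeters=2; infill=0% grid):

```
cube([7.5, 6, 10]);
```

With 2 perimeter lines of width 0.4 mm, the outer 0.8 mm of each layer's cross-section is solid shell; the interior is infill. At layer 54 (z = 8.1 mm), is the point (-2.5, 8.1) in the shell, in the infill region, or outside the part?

At z = 8.1 mm: the 7.5×6 cube contributes its full rectangle. Overall, the cross-section is a single solid region. The nearest boundary edge runs (7.50, 6.00)→(0.00, 6.00); distance from the point to it = 3.26 mm. The point is not inside any of the regions above, so it lies outside the cross-section (3.26 mm from the nearest boundary).

outside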